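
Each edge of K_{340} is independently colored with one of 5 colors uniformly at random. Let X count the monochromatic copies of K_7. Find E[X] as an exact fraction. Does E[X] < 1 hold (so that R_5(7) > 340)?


E[X] = C(340, 7) · 5^{1 − 21} = 97932136940560 · 5^{−20} = 97932136940560/95367431640625.
As a reduced fraction: E[X] = 19586427388112/19073486328125 ≈ 1.0268929.
Is E[X] < 1? NO.
Since E[X] ≥ 1, the first-moment bound is inconclusive at n = 340; it does NOT by itself certify R_5(7) > 340.

E[X] = 19586427388112/19073486328125 ≈ 1.0268929; E[X] ≥ 1; first-moment method inconclusive here.


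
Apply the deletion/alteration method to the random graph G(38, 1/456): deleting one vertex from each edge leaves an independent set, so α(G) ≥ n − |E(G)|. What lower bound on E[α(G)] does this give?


E[|E(G)|] = C(38, 2)·p = 703 · (1/456) = 37/24.
E[α(G)] ≥ n − E[|E(G)|] = 38 − 37/24 = 875/24.
Numerically: ≈ 36.4583.
(This is only a lower bound; the true E[α(G)] may be larger.)

E[α(G)] ≥ 875/24 ≈ 36.4583.


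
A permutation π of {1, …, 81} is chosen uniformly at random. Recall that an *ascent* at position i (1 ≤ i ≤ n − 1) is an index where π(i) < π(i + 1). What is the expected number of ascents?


Write X = Σ X_I over i = 1, …, 80, with X_I the indicator of one ascent.
There are 80 indicators.
For each fixed i, the pair (π(i), π(i+1)) is a uniformly random ordered pair of distinct values from {1, …, 81}; by symmetry P[π(i) < π(i+1)] = 1/2.
By linearity: E[X] = 80 · (1/2) = (81 − 1) · (1/2) = 40 ≈ 40.0000.

E[X] = 40 = 40.0000.


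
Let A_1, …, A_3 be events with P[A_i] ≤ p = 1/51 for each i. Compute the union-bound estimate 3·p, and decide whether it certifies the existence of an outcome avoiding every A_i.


Union bound: P[∪_{i=1}^{3} A_i] ≤ Σ_i P[A_i] ≤ 3·p = 3·(1/51) = 1/17.
Numerically: 1/17 ≈ 0.05882.
Is 1/17 < 1? YES.
Since P[∪ A_i] ≤ 1/17 < 1, the complement has P[∩ A_i^c] ≥ 1 − 1/17 = 16/17 > 0, so some outcome avoids every A_i.

3·p = 1/17 ≈ 0.05882; existence CERTIFIED by the union bound.


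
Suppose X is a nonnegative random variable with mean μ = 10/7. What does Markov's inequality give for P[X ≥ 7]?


μ = E[X] = 10/7, a = 7.
Markov: P[X ≥ 7] ≤ μ/a = (10/7)/7 = 10/49.
Numerically: ≈ 0.2041.
(Since a = 7 > μ = 1.4286, the bound 10/49 is < 1 and informative.)

P[X ≥ 7] ≤ 10/49 ≈ 0.2041.


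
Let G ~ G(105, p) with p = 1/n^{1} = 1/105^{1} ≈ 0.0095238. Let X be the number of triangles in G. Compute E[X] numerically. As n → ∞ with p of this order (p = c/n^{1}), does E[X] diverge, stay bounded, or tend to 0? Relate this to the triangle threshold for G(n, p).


Number of potential triangles: C(105, 3) = 187460.
Each occurs with probability p³ ≈ (0.0095238)³ ≈ 8.6383760e-07.
By linearity: E[X] = C(105, 3)·p³ ≈ 187460 · 8.6383760e-07 ≈ 0.16193.
Here α = 1, so p = 1/n is exactly at the triangle threshold p ~ 1/n. Asymptotically E[X] → c³/6 = 1³/6 = 1/6 ≈ 0.16667, a bounded constant. In this regime the triangle count is asymptotically Poisson(c³/6).

E[X] ≈ 0.16193; in regime p = Θ(1/n^{1}) E[X] stays bounded (at the triangle threshold p ~ 1/n).


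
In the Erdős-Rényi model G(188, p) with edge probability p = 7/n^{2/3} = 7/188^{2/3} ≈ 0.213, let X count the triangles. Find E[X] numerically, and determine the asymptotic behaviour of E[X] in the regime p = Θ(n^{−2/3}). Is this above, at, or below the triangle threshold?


Number of potential triangles: C(188, 3) = 1089836.
Each occurs with probability p³ ≈ (0.213)³ ≈ 9.70462e-03.
By linearity: E[X] = C(188, 3)·p³ ≈ 1089836 · 9.70462e-03 ≈ 10576.441.
Since α = 2/3 < 1, p = c/n^{2/3} ≫ 1/n is above the triangle threshold p ~ 1/n. Asymptotically E[X] ~ (c³/6)·n^{3(1−α)} = (7³/6)·n^{1} → ∞; triangles are abundant w.h.p.

E[X] ≈ 10576.441; in regime p = Θ(1/n^{2/3}) E[X] diverges (above the triangle threshold p ~ 1/n).


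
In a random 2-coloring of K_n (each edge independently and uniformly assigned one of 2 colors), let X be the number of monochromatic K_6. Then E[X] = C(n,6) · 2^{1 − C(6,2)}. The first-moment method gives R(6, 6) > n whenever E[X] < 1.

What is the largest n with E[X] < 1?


We need C(n, 6) · 2^{1 − 15} < 1, i.e. C(n, 6) < 2^{15 − 1} = 16384.
Check values of n near the boundary:
  n = 14: C(14, 6) = 3003; 3003 < 16384? YES
  n = 15: C(15, 6) = 5005; 5005 < 16384? YES
  n = 16: C(16, 6) = 8008; 8008 < 16384? YES
  n = 17: C(17, 6) = 12376; 12376 < 16384? YES
  n = 18: C(18, 6) = 18564; 18564 < 16384? NO
  n = 19: C(19, 6) = 27132; 27132 < 16384? NO
  n = 20: C(20, 6) = 38760; 38760 < 16384? NO
The largest n with C(n, 6) < 16384 is n = 17 (where E[X] = 1547/2048 ≈ 0.755). Hence R(6, 6) > 17, i.e. R(6, 6) ≥ 18.

Largest n = 17; hence R(6, 6) > 17.


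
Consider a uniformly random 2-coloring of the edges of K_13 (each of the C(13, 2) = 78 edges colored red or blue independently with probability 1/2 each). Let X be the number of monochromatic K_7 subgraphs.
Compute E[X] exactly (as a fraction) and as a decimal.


Let X = Σ_S X_S over the C(13, 7) = 1716 subsets S of size 7, where X_S = 1 if the K_7 on S is monochromatic.
For a fixed S, the K_7 on S has C(7, 2) = 21 edges. P[all 21 edges red] = (1/2)^21, and likewise for blue, so P[monochromatic] = 2·(1/2)^21 = 2^{1 − 21} = 1/1048576.
By linearity of expectation: E[X] = C(13, 7) · 2^{1 − 21} = 1716 · 1/1048576 = 429/262144.
Numerically: E[X] ≈ 0.001637.

E[X] = C(13,7)·2^(1−C(7,2)) = 429/262144 ≈ 0.001637.


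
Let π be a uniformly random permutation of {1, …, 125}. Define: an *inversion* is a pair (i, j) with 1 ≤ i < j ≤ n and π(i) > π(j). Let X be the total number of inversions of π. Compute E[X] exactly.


Write X = Σ X_I over the C(125, 2) = 7750 pairs i < j, with X_I the indicator of one inversion.
There are 7750 indicators.
For each fixed pair i < j, the values π(i) and π(j) are two distinct elements of {1, …, 125} in uniformly random order; by symmetry P[π(i) > π(j)] = 1/2.
By linearity: E[X] = 7750 · (1/2) = C(125, 2) · (1/2) = 7750/2 = 3875 ≈ 3875.00000.

E[X] = 3875 = 3875.00000.


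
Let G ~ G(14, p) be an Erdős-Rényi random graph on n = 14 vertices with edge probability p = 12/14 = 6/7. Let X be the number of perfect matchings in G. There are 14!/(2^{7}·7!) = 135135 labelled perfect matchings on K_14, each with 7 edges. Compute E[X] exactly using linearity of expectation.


K_14 has 14!/(2^{7}·7!) = 135135 labelled perfect matchings.
For each such perfect matching H, let X_H = 1 if all 7 edges of H are present in G. Then P[X_H = 1] = p^{7} = (6/7)^{7} = 279936/823543.
By linearity: E[X] = Σ_H E[X_H] = 135135 · p^{7} = 135135 · 279936/823543 = 5404164480/117649.
Numerically: E[X] ≈ 4.59e+04.

E[X] = 135135 · (6/7)^{7} = 5404164480/117649 ≈ 4.59e+04.


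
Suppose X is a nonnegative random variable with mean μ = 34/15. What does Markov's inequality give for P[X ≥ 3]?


μ = E[X] = 34/15, a = 3.
Markov: P[X ≥ 3] ≤ μ/a = (34/15)/3 = 34/45.
Numerically: ≈ 0.7556.
(Since a = 3 > μ = 2.2667, the bound 34/45 is < 1 and informative.)

P[X ≥ 3] ≤ 34/45 ≈ 0.7556.


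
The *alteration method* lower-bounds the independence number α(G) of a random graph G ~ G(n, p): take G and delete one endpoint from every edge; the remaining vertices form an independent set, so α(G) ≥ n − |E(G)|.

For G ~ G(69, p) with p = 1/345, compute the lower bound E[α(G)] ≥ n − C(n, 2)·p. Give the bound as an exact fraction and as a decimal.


E[|E(G)|] = C(69, 2)·p = 2346 · (1/345) = 34/5.
E[α(G)] ≥ n − E[|E(G)|] = 69 − 34/5 = 311/5.
Numerically: ≈ 62.200000.
(This is only a lower bound; the true E[α(G)] may be larger.)

E[α(G)] ≥ 311/5 ≈ 62.200000.


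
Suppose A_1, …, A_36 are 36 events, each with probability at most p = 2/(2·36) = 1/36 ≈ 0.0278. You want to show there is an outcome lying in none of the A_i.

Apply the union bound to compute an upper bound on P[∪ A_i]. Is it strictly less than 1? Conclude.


Union bound: P[∪_{i=1}^{36} A_i] ≤ Σ_i P[A_i] ≤ 36·p = 36·(1/36) = 1.
Numerically: 1 ≈ 1.0000.
Is 1 < 1? NO.
Since the bound 1 is ≥ 1, the union bound is uninformative here; it does NOT by itself certify existence.

36·p = 1 ≈ 1.0000; existence NOT certified by the union bound.


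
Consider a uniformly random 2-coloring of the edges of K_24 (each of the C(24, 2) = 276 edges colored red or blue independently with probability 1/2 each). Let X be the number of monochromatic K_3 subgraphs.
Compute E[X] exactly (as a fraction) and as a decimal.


Let X = Σ_S X_S over the C(24, 3) = 2024 subsets S of size 3, where X_S = 1 if the K_3 on S is monochromatic.
For a fixed S, the K_3 on S has C(3, 2) = 3 edges. P[all 3 edges red] = (1/2)^3, and likewise for blue, so P[monochromatic] = 2·(1/2)^3 = 2^{1 − 3} = 1/4.
Summing: E[X] = C(24, 3) · 2^{1 − 3} = 2024 · 1/4 = 506.
Numerically: E[X] ≈ 506.0000.

E[X] = C(24,3)·2^(1−C(3,2)) = 506 ≈ 506.0000.


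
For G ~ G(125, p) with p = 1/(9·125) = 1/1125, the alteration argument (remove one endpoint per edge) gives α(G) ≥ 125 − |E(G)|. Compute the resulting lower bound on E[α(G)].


E[|E(G)|] = C(125, 2)·p = 7750 · (1/1125) = 62/9.
E[α(G)] ≥ n − E[|E(G)|] = 125 − 62/9 = 1063/9.
Numerically: ≈ 118.111.
(This is only a lower bound; the true E[α(G)] may be larger.)

E[α(G)] ≥ 1063/9 ≈ 118.111.


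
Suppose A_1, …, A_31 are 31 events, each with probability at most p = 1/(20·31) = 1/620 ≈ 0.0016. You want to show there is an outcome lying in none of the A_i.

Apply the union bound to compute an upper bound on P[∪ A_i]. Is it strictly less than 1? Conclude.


Union bound: P[∪_{i=1}^{31} A_i] ≤ Σ_i P[A_i] ≤ 31·p = 31·(1/620) = 1/20.
Numerically: 1/20 ≈ 0.0500.
Is 1/20 < 1? YES.
Since P[∪ A_i] ≤ 1/20 < 1, the complement has P[∩ A_i^c] ≥ 1 − 1/20 = 19/20 > 0, so some outcome avoids every A_i.

31·p = 1/20 ≈ 0.0500; existence CERTIFIED by the union bound.


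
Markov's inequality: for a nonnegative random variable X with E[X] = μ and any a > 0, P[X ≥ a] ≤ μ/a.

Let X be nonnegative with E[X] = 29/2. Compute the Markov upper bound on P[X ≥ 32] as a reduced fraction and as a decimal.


μ = E[X] = 29/2, a = 32.
Markov: P[X ≥ 32] ≤ μ/a = (29/2)/32 = 29/64.
Numerically: ≈ 0.453125.
(Since a = 32 > μ = 14.500000, the bound 29/64 is < 1 and informative.)

P[X ≥ 32] ≤ 29/64 ≈ 0.453125.


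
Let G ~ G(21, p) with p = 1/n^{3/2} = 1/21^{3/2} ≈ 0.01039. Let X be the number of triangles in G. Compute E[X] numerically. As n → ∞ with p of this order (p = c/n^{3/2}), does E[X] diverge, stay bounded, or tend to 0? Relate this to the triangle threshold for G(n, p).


Number of potential triangles: C(21, 3) = 1330.
Each occurs with probability p³ ≈ (0.01039)³ ≈ 1.122052e-06.
By linearity: E[X] = C(21, 3)·p³ ≈ 1330 · 1.122052e-06 ≈ 0.0015.
Since α = 3/2 > 1, p = c/n^{3/2} = o(1/n) is below the triangle threshold p ~ 1/n. Asymptotically E[X] ~ (c³/6)·n^{3(1−α)} = (1³/6)·n^{-1.5} → 0, so by Markov's inequality G has no triangles w.h.p.

E[X] ≈ 0.0015; in regime p = Θ(1/n^{3/2}) E[X] tends to 0 (below the triangle threshold p ~ 1/n).


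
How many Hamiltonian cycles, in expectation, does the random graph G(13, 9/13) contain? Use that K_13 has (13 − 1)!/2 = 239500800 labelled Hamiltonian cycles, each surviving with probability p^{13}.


K_13 has (13 − 1)!/2 = 239500800 labelled Hamiltonian cycles.
For each such Hamiltonian cycle H, let X_H = 1 if all 13 edges of H are present in G. Then P[X_H = 1] = p^{13} = (9/13)^{13} = 2541865828329/302875106592253.
By linearity of expectation: E[X] = Σ_H E[X_H] = 239500800 · p^{13} = 239500800 · 2541865828329/302875106592253 = 608778899377458163200/302875106592253.
Numerically: E[X] ≈ 2.01e+06.

E[X] = 239500800 · (9/13)^{13} = 608778899377458163200/302875106592253 ≈ 2.01e+06.


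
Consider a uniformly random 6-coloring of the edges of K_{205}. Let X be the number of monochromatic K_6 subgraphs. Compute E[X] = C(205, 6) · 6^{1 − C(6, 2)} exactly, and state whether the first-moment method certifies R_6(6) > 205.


E[X] = C(205, 6) · 6^{1 − 15} = 95746959700 · 6^{−14} = 95746959700/78364164096.
As a reduced fraction: E[X] = 23936739925/19591041024 ≈ 1.2218.
Is E[X] < 1? NO.
Since E[X] ≥ 1, the first-moment bound is inconclusive at n = 205; it does NOT by itself certify R_6(6) > 205.

E[X] = 23936739925/19591041024 ≈ 1.2218; E[X] ≥ 1; first-moment method inconclusive here.


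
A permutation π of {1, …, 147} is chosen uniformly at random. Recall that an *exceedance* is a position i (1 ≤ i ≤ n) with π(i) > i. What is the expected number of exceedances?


Write X = Σ_{i=1}^{147} X_i, where X_i = 1_{π(i) > i}.
For each fixed i, π(i) is uniform over {1, …, 147} (marginal of a uniform permutation), so P[π(i) > i] = (n − i)/n. Summing: Σ_{i=1}^{147} (n − i)/n = (0 + 1 + … + 146)/147 = 147(147 − 1)/(2·147) = (147 − 1)/2.
Hence E[X] = Σ_{i=1}^{147} (147 − i)/147 = 73 ≈ 73.0000.

E[X] = 73 = 73.0000.


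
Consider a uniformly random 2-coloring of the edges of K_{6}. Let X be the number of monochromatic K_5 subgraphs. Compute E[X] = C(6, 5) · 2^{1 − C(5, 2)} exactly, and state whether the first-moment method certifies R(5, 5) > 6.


E[X] = C(6, 5) · 2^{1 − 10} = 6 · 2^{−9} = 6/512.
As a reduced fraction: E[X] = 3/256 ≈ 0.0117188.
Is E[X] < 1? YES.
Since E[X] < 1, there exists a 2-coloring of K_{6} with no monochromatic K_5; hence R(5, 5) > 6.

E[X] = 3/256 ≈ 0.0117188; E[X] < 1, so R(5, 5) > 6.


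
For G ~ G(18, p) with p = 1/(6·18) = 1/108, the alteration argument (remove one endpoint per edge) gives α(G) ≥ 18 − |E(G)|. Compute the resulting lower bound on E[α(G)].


E[|E(G)|] = C(18, 2)·p = 153 · (1/108) = 17/12.
E[α(G)] ≥ n − E[|E(G)|] = 18 − 17/12 = 199/12.
Numerically: ≈ 16.58333.
(This is only a lower bound; the true E[α(G)] may be larger.)

E[α(G)] ≥ 199/12 ≈ 16.58333.


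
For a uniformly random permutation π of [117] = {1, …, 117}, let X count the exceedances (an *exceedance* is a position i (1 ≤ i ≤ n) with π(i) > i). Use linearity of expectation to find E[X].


Write X = Σ_{i=1}^{117} X_i, where X_i = 1_{π(i) > i}.
For each fixed i, π(i) is uniform over {1, …, 117} (marginal of a uniform permutation), so P[π(i) > i] = (n − i)/n. Summing: Σ_{i=1}^{117} (n − i)/n = (0 + 1 + … + 116)/117 = 117(117 − 1)/(2·117) = (117 − 1)/2.
Hence E[X] = Σ_{i=1}^{117} (117 − i)/117 = 58 ≈ 58.000000.

E[X] = 58 = 58.000000.


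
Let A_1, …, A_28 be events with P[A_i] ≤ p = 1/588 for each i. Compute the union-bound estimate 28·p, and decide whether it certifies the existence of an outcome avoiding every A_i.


Union bound: P[∪_{i=1}^{28} A_i] ≤ Σ_i P[A_i] ≤ 28·p = 28·(1/588) = 1/21.
Numerically: 1/21 ≈ 0.048.
Is 1/21 < 1? YES.
Since P[∪ A_i] ≤ 1/21 < 1, the complement has P[∩ A_i^c] ≥ 1 − 1/21 = 20/21 > 0, so some outcome avoids every A_i.

28·p = 1/21 ≈ 0.048; existence CERTIFIED by the union bound.


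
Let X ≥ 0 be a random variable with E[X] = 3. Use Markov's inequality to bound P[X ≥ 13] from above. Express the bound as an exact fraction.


μ = E[X] = 3, a = 13.
Markov: P[X ≥ 13] ≤ μ/a = (3)/13 = 3/13.
Numerically: ≈ 0.231.
(Since a = 13 > μ = 3.000, the bound 3/13 is < 1 and informative.)

P[X ≥ 13] ≤ 3/13 ≈ 0.231.


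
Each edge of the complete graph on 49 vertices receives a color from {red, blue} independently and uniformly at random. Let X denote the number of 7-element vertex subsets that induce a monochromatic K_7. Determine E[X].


Let X = Σ_S X_S over the C(49, 7) = 85900584 subsets S of size 7, where X_S = 1 if the K_7 on S is monochromatic.
For a fixed S, the K_7 on S has C(7, 2) = 21 edges. P[all 21 edges red] = (1/2)^21, and likewise for blue, so P[monochromatic] = 2·(1/2)^21 = 2^{1 − 21} = 1/1048576.
By linearity of expectation: E[X] = C(49, 7) · 2^{1 − 21} = 85900584 · 1/1048576 = 10737573/131072.
Numerically: E[X] ≈ 81.92118.

E[X] = C(49,7)·2^(1−C(7,2)) = 10737573/131072 ≈ 81.92118.


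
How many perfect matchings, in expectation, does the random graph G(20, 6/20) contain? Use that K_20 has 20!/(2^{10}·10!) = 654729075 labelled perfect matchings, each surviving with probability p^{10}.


K_20 has 20!/(2^{10}·10!) = 654729075 labelled perfect matchings.
For each such perfect matching H, let X_H = 1 if all 10 edges of H are present in G. Then P[X_H = 1] = p^{10} = (3/10)^{10} = 59049/10000000000.
Summing the indicators: E[X] = Σ_H E[X_H] = 654729075 · p^{10} = 654729075 · 59049/10000000000 = 1546443885987/400000000.
Numerically: E[X] ≈ 3.87e+03.

E[X] = 654729075 · (3/10)^{10} = 1546443885987/400000000 ≈ 3.87e+03.


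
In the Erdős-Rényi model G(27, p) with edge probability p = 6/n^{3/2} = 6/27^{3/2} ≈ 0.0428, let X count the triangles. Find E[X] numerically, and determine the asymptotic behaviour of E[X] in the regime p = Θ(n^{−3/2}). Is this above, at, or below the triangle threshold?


Number of potential triangles: C(27, 3) = 2925.
Each occurs with probability p³ ≈ (0.0428)³ ≈ 7.82198e-05.
By linearity: E[X] = C(27, 3)·p³ ≈ 2925 · 7.82198e-05 ≈ 0.229.
Since α = 3/2 > 1, p = c/n^{3/2} = o(1/n) is below the triangle threshold p ~ 1/n. Asymptotically E[X] ~ (c³/6)·n^{3(1−α)} = (6³/6)·n^{-1.5} → 0, so by Markov's inequality G has no triangles w.h.p.

E[X] ≈ 0.229; in regime p = Θ(1/n^{3/2}) E[X] tends to 0 (below the triangle threshold p ~ 1/n).


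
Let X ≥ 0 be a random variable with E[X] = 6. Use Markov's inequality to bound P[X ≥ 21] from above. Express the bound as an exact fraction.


μ = E[X] = 6, a = 21.
Markov: P[X ≥ 21] ≤ μ/a = (6)/21 = 2/7.
Numerically: ≈ 0.286.
(Since a = 21 > μ = 6.000, the bound 2/7 is < 1 and informative.)

P[X ≥ 21] ≤ 2/7 ≈ 0.286.


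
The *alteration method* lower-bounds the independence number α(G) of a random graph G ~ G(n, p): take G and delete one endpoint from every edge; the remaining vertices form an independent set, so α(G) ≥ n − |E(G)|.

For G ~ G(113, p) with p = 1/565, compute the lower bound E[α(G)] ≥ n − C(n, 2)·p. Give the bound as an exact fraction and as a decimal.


E[|E(G)|] = C(113, 2)·p = 6328 · (1/565) = 56/5.
E[α(G)] ≥ n − E[|E(G)|] = 113 − 56/5 = 509/5.
Numerically: ≈ 101.8000.
(This is only a lower bound; the true E[α(G)] may be larger.)

E[α(G)] ≥ 509/5 ≈ 101.8000.


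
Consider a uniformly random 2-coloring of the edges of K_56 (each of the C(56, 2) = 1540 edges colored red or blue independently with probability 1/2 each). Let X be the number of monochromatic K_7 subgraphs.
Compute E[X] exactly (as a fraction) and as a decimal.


Let X = Σ_S X_S over the C(56, 7) = 231917400 subsets S of size 7, where X_S = 1 if the K_7 on S is monochromatic.
For a fixed S, the K_7 on S has C(7, 2) = 21 edges. P[all 21 edges red] = (1/2)^21, and likewise for blue, so P[monochromatic] = 2·(1/2)^21 = 2^{1 − 21} = 1/1048576.
By linearity of expectation: E[X] = C(56, 7) · 2^{1 − 21} = 231917400 · 1/1048576 = 28989675/131072.
Numerically: E[X] ≈ 221.17367.

E[X] = C(56,7)·2^(1−C(7,2)) = 28989675/131072 ≈ 221.17367.


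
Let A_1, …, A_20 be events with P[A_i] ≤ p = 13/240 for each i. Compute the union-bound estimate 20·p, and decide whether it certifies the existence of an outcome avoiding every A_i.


Union bound: P[∪_{i=1}^{20} A_i] ≤ Σ_i P[A_i] ≤ 20·p = 20·(13/240) = 13/12.
Numerically: 13/12 ≈ 1.08333.
Is 13/12 < 1? NO.
Since the bound 13/12 is ≥ 1, the union bound is uninformative here; it does NOT by itself certify existence.

20·p = 13/12 ≈ 1.08333; existence NOT certified by the union bound.


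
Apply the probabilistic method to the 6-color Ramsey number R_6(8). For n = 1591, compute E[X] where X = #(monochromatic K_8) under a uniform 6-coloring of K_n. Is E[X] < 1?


E[X] = C(1591, 8) · 6^{1 − 28} = 1000427749141189953870 · 6^{−27} = 1000427749141189953870/1023490369077469249536.
As a reduced fraction: E[X] = 55579319396732775215/56860576059859402752 ≈ 0.977467.
Is E[X] < 1? YES.
Since E[X] < 1, there exists a 6-coloring of K_{1591} with no monochromatic K_8; hence R_6(8) > 1591.

E[X] = 55579319396732775215/56860576059859402752 ≈ 0.977467; E[X] < 1, so R_6(8) > 1591.


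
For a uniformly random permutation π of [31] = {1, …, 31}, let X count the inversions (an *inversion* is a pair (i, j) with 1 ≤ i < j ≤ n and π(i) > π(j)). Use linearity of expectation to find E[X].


Write X = Σ X_I over the C(31, 2) = 465 pairs i < j, with X_I the indicator of one inversion.
There are 465 indicators.
For each fixed pair i < j, the values π(i) and π(j) are two distinct elements of {1, …, 31} in uniformly random order; by symmetry P[π(i) > π(j)] = 1/2.
By linearity: E[X] = 465 · (1/2) = C(31, 2) · (1/2) = 465/2 = 465/2 ≈ 232.50000.

E[X] = 465/2 = 232.50000.


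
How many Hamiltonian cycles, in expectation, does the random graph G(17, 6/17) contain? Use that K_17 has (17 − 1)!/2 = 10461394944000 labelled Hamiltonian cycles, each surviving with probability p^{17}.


K_17 has (17 − 1)!/2 = 10461394944000 labelled Hamiltonian cycles.
For each such Hamiltonian cycle H, let X_H = 1 if all 17 edges of H are present in G. Then P[X_H = 1] = p^{17} = (6/17)^{17} = 16926659444736/827240261886336764177.
Summing the indicators: E[X] = Σ_H E[X_H] = 10461394944000 · p^{17} = 10461394944000 · 16926659444736/827240261886336764177 = 177076469533971037814784000/827240261886336764177.
Numerically: E[X] ≈ 2.14e+05.

E[X] = 10461394944000 · (6/17)^{17} = 177076469533971037814784000/827240261886336764177 ≈ 2.14e+05.


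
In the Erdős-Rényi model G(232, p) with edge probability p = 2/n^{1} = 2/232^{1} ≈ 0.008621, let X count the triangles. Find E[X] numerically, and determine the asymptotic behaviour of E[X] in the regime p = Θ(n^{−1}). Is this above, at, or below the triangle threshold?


Number of potential triangles: C(232, 3) = 2054360.
Each occurs with probability p³ ≈ (0.008621)³ ≈ 6.406577e-07.
By linearity: E[X] = C(232, 3)·p³ ≈ 2054360 · 6.406577e-07 ≈ 1.3161.
Here α = 1, so p = 2/n is exactly at the triangle threshold p ~ 1/n. Asymptotically E[X] → c³/6 = 2³/6 = 4/3 ≈ 1.3333, a bounded constant. In this regime the triangle count is asymptotically Poisson(c³/6).

E[X] ≈ 1.3161; in regime p = Θ(1/n^{1}) E[X] stays bounded (at the triangle threshold p ~ 1/n).


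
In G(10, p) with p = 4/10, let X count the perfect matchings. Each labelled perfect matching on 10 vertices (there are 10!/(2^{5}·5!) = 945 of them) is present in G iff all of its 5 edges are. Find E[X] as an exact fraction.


K_10 has 10!/(2^{5}·5!) = 945 labelled perfect matchings.
For each such perfect matching H, let X_H = 1 if all 5 edges of H are present in G. Then P[X_H = 1] = p^{5} = (2/5)^{5} = 32/3125.
Summing the indicators: E[X] = Σ_H E[X_H] = 945 · p^{5} = 945 · 32/3125 = 6048/625.
Numerically: E[X] ≈ 9.6768.

E[X] = 945 · (2/5)^{5} = 6048/625 ≈ 9.6768.


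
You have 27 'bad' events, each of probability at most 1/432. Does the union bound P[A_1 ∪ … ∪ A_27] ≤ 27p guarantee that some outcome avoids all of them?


Union bound: P[∪_{i=1}^{27} A_i] ≤ Σ_i P[A_i] ≤ 27·p = 27·(1/432) = 1/16.
Numerically: 1/16 ≈ 0.0625.
Is 1/16 < 1? YES.
Since P[∪ A_i] ≤ 1/16 < 1, the complement has P[∩ A_i^c] ≥ 1 − 1/16 = 15/16 > 0, so some outcome avoids every A_i.

27·p = 1/16 ≈ 0.0625; existence CERTIFIED by the union bound.


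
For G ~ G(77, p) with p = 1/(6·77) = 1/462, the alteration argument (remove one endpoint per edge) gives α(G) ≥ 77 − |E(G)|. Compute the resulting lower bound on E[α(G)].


E[|E(G)|] = C(77, 2)·p = 2926 · (1/462) = 19/3.
E[α(G)] ≥ n − E[|E(G)|] = 77 − 19/3 = 212/3.
Numerically: ≈ 70.667.
(This is only a lower bound; the true E[α(G)] may be larger.)

E[α(G)] ≥ 212/3 ≈ 70.667.


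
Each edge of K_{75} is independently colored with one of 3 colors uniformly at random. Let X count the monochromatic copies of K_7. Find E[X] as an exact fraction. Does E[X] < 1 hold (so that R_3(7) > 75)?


E[X] = C(75, 7) · 3^{1 − 21} = 1984829850 · 3^{−20} = 1984829850/3486784401.
As a reduced fraction: E[X] = 220536650/387420489 ≈ 0.56924.
Is E[X] < 1? YES.
Since E[X] < 1, there exists a 3-coloring of K_{75} with no monochromatic K_7; hence R_3(7) > 75.

E[X] = 220536650/387420489 ≈ 0.56924; E[X] < 1, so R_3(7) > 75.


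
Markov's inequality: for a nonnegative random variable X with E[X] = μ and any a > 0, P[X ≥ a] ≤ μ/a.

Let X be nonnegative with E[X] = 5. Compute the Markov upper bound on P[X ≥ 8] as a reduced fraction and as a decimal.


μ = E[X] = 5, a = 8.
Markov: P[X ≥ 8] ≤ μ/a = (5)/8 = 5/8.
Numerically: ≈ 0.6250.
(Since a = 8 > μ = 5.0000, the bound 5/8 is < 1 and informative.)

P[X ≥ 8] ≤ 5/8 ≈ 0.6250.


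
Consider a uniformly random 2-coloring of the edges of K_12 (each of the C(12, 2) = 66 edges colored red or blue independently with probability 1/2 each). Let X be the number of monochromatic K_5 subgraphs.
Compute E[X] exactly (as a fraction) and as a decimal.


Let X = Σ_S X_S over the C(12, 5) = 792 subsets S of size 5, where X_S = 1 if the K_5 on S is monochromatic.
For a fixed S, the K_5 on S has C(5, 2) = 10 edges. P[all 10 edges red] = (1/2)^10, and likewise for blue, so P[monochromatic] = 2·(1/2)^10 = 2^{1 − 10} = 1/512.
By linearity: E[X] = C(12, 5) · 2^{1 − 10} = 792 · 1/512 = 99/64.
Numerically: E[X] ≈ 1.5469.

E[X] = C(12,5)·2^(1−C(5,2)) = 99/64 ≈ 1.5469.


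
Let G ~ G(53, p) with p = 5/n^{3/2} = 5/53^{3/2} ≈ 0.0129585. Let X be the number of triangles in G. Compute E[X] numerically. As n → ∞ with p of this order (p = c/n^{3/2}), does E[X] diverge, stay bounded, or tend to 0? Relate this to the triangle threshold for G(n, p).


Number of potential triangles: C(53, 3) = 23426.
Each occurs with probability p³ ≈ (0.0129585)³ ≈ 2.17604865e-06.
By linearity: E[X] = C(53, 3)·p³ ≈ 23426 · 2.17604865e-06 ≈ 0.050976.
Since α = 3/2 > 1, p = c/n^{3/2} = o(1/n) is below the triangle threshold p ~ 1/n. Asymptotically E[X] ~ (c³/6)·n^{3(1−α)} = (5³/6)·n^{-1.5} → 0, so by Markov's inequality G has no triangles w.h.p.

E[X] ≈ 0.050976; in regime p = Θ(1/n^{3/2}) E[X] tends to 0 (below the triangle threshold p ~ 1/n).


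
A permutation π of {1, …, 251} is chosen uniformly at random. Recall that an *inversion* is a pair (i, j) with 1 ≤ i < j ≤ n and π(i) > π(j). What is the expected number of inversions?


Write X = Σ X_I over the C(251, 2) = 31375 pairs i < j, with X_I the indicator of one inversion.
There are 31375 indicators.
For each fixed pair i < j, the values π(i) and π(j) are two distinct elements of {1, …, 251} in uniformly random order; by symmetry P[π(i) > π(j)] = 1/2.
By linearity: E[X] = 31375 · (1/2) = C(251, 2) · (1/2) = 31375/2 = 31375/2 ≈ 15687.500000.

E[X] = 31375/2 = 15687.500000.


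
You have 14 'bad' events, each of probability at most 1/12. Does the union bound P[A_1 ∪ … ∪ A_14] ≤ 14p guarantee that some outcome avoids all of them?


Union bound: P[∪_{i=1}^{14} A_i] ≤ Σ_i P[A_i] ≤ 14·p = 14·(1/12) = 7/6.
Numerically: 7/6 ≈ 1.166667.
Is 7/6 < 1? NO.
Since the bound 7/6 is ≥ 1, the union bound is uninformative here; it does NOT by itself certify existence.

14·p = 7/6 ≈ 1.166667; existence NOT certified by the union bound.


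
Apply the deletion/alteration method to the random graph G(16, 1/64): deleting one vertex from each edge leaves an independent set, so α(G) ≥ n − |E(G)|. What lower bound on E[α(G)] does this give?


E[|E(G)|] = C(16, 2)·p = 120 · (1/64) = 15/8.
E[α(G)] ≥ n − E[|E(G)|] = 16 − 15/8 = 113/8.
Numerically: ≈ 14.125.
(This is only a lower bound; the true E[α(G)] may be larger.)

E[α(G)] ≥ 113/8 ≈ 14.125.


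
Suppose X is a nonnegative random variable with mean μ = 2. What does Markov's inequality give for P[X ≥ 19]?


μ = E[X] = 2, a = 19.
Markov: P[X ≥ 19] ≤ μ/a = (2)/19 = 2/19.
Numerically: ≈ 0.10526.
(Since a = 19 > μ = 2.00000, the bound 2/19 is < 1 and informative.)

P[X ≥ 19] ≤ 2/19 ≈ 0.10526.


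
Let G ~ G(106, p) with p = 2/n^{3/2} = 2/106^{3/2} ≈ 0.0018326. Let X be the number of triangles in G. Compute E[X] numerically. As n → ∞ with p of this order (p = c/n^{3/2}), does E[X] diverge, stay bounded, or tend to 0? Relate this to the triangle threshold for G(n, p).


Number of potential triangles: C(106, 3) = 192920.
Each occurs with probability p³ ≈ (0.0018326)³ ≈ 6.1547950e-09.
By linearity: E[X] = C(106, 3)·p³ ≈ 192920 · 6.1547950e-09 ≈ 0.00119.
Since α = 3/2 > 1, p = c/n^{3/2} = o(1/n) is below the triangle threshold p ~ 1/n. Asymptotically E[X] ~ (c³/6)·n^{3(1−α)} = (2³/6)·n^{-1.5} → 0, so by Markov's inequality G has no triangles w.h.p.

E[X] ≈ 0.00119; in regime p = Θ(1/n^{3/2}) E[X] tends to 0 (below the triangle threshold p ~ 1/n).


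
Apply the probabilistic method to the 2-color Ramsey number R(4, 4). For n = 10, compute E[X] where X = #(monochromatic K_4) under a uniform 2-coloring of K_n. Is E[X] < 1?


E[X] = C(10, 4) · 2^{1 − 6} = 210 · 2^{−5} = 210/32.
As a reduced fraction: E[X] = 105/16 ≈ 6.5625000.
Is E[X] < 1? NO.
Since E[X] ≥ 1, the first-moment bound is inconclusive at n = 10; it does NOT by itself certify R(4, 4) > 10.

E[X] = 105/16 ≈ 6.5625000; E[X] ≥ 1; first-moment method inconclusive here.


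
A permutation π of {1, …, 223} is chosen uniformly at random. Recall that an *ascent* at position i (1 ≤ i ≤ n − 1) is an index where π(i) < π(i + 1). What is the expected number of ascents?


Write X = Σ X_I over i = 1, …, 222, with X_I the indicator of one ascent.
There are 222 indicators.
For each fixed i, the pair (π(i), π(i+1)) is a uniformly random ordered pair of distinct values from {1, …, 223}; by symmetry P[π(i) < π(i+1)] = 1/2.
By linearity: E[X] = 222 · (1/2) = (223 − 1) · (1/2) = 111 ≈ 111.000000.

E[X] = 111 = 111.000000.


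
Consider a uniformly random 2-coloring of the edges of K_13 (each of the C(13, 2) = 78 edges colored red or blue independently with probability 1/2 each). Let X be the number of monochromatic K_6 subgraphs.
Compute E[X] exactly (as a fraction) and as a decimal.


Let X = Σ_S X_S over the C(13, 6) = 1716 subsets S of size 6, where X_S = 1 if the K_6 on S is monochromatic.
For a fixed S, the K_6 on S has C(6, 2) = 15 edges. P[all 15 edges red] = (1/2)^15, and likewise for blue, so P[monochromatic] = 2·(1/2)^15 = 2^{1 − 15} = 1/16384.
Summing: E[X] = C(13, 6) · 2^{1 − 15} = 1716 · 1/16384 = 429/4096.
Numerically: E[X] ≈ 0.10474.

E[X] = C(13,6)·2^(1−C(6,2)) = 429/4096 ≈ 0.10474.


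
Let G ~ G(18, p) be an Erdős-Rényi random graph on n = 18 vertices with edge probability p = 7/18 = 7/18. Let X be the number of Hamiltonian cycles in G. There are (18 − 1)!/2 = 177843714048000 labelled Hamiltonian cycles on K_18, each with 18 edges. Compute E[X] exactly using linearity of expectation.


K_18 has (18 − 1)!/2 = 177843714048000 labelled Hamiltonian cycles.
For each such Hamiltonian cycle H, let X_H = 1 if all 18 edges of H are present in G. Then P[X_H = 1] = p^{18} = (7/18)^{18} = 1628413597910449/39346408075296537575424.
By linearity: E[X] = Σ_H E[X_H] = 177843714048000 · p^{18} = 177843714048000 · 1628413597910449/39346408075296537575424 = 24246874921186846803875/3294258113514384.
Numerically: E[X] ≈ 7.36e+06.

E[X] = 177843714048000 · (7/18)^{18} = 24246874921186846803875/3294258113514384 ≈ 7.36e+06.


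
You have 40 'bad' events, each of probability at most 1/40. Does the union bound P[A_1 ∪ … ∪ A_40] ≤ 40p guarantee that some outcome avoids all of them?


Union bound: P[∪_{i=1}^{40} A_i] ≤ Σ_i P[A_i] ≤ 40·p = 40·(1/40) = 1.
Numerically: 1 ≈ 1.00000.
Is 1 < 1? NO.
Since the bound 1 is ≥ 1, the union bound is uninformative here; it does NOT by itself certify existence.

40·p = 1 ≈ 1.00000; existence NOT certified by the union bound.


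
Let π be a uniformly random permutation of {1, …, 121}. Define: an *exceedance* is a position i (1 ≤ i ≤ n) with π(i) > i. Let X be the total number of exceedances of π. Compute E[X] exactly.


Write X = Σ_{i=1}^{121} X_i, where X_i = 1_{π(i) > i}.
For each fixed i, π(i) is uniform over {1, …, 121} (marginal of a uniform permutation), so P[π(i) > i] = (n − i)/n. Summing: Σ_{i=1}^{121} (n − i)/n = (0 + 1 + … + 120)/121 = 121(121 − 1)/(2·121) = (121 − 1)/2.
Hence E[X] = Σ_{i=1}^{121} (121 − i)/121 = 60 ≈ 60.000.

E[X] = 60 = 60.000.


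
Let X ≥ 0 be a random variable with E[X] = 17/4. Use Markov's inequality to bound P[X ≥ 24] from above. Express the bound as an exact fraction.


μ = E[X] = 17/4, a = 24.
Markov: P[X ≥ 24] ≤ μ/a = (17/4)/24 = 17/96.
Numerically: ≈ 0.177.
(Since a = 24 > μ = 4.250, the bound 17/96 is < 1 and informative.)

P[X ≥ 24] ≤ 17/96 ≈ 0.177.


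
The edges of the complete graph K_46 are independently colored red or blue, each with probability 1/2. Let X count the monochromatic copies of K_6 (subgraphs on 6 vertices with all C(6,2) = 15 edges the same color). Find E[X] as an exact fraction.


Let X = Σ_S X_S over the C(46, 6) = 9366819 subsets S of size 6, where X_S = 1 if the K_6 on S is monochromatic.
For a fixed S, the K_6 on S has C(6, 2) = 15 edges. P[all 15 edges red] = (1/2)^15, and likewise for blue, so P[monochromatic] = 2·(1/2)^15 = 2^{1 − 15} = 1/16384.
Summing: E[X] = C(46, 6) · 2^{1 − 15} = 9366819 · 1/16384 = 9366819/16384.
Numerically: E[X] ≈ 571.705.

E[X] = C(46,6)·2^(1−C(6,2)) = 9366819/16384 ≈ 571.705.


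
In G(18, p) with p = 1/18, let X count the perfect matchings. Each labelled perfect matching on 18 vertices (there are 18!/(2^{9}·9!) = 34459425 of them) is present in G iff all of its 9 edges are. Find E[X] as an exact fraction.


K_18 has 18!/(2^{9}·9!) = 34459425 labelled perfect matchings.
For each such perfect matching H, let X_H = 1 if all 9 edges of H are present in G. Then P[X_H = 1] = p^{9} = (1/18)^{9} = 1/198359290368.
By linearity of expectation: E[X] = Σ_H E[X_H] = 34459425 · p^{9} = 34459425 · 1/198359290368 = 425425/2448880128.
Numerically: E[X] ≈ 0.00017372.

E[X] = 34459425 · (1/18)^{9} = 425425/2448880128 ≈ 0.00017372.


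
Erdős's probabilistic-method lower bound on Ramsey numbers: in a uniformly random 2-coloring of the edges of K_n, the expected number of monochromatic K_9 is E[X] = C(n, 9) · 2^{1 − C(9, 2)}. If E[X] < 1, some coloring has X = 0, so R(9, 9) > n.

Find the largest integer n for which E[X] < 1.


We need C(n, 9) · 2^{1 − 36} < 1, i.e. C(n, 9) < 2^{36 − 1} = 34359738368.
Check values of n near the boundary:
  n = 60: C(60, 9) = 14783142660; 14783142660 < 34359738368? YES
  n = 61: C(61, 9) = 17341763505; 17341763505 < 34359738368? YES
  n = 62: C(62, 9) = 20286591270; 20286591270 < 34359738368? YES
  n = 63: C(63, 9) = 23667689815; 23667689815 < 34359738368? YES
  n = 64: C(64, 9) = 27540584512; 27540584512 < 34359738368? YES
  n = 65: C(65, 9) = 31966749880; 31966749880 < 34359738368? YES
  n = 66: C(66, 9) = 37014131440; 37014131440 < 34359738368? NO
The largest n with C(n, 9) < 34359738368 is n = 65 (where E[X] = 3995843735/4294967296 ≈ 0.930355). Hence R(9, 9) > 65, i.e. R(9, 9) ≥ 66.

Largest n = 65; hence R(9, 9) > 65.


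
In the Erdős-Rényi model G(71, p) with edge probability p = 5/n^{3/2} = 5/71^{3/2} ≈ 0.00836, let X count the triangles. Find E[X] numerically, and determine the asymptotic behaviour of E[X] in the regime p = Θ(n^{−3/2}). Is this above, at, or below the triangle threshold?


Number of potential triangles: C(71, 3) = 57155.
Each occurs with probability p³ ≈ (0.00836)³ ≈ 5.83778e-07.
By linearity: E[X] = C(71, 3)·p³ ≈ 57155 · 5.83778e-07 ≈ 0.033.
Since α = 3/2 > 1, p = c/n^{3/2} = o(1/n) is below the triangle threshold p ~ 1/n. Asymptotically E[X] ~ (c³/6)·n^{3(1−α)} = (5³/6)·n^{-1.5} → 0, so by Markov's inequality G has no triangles w.h.p.

E[X] ≈ 0.033; in regime p = Θ(1/n^{3/2}) E[X] tends to 0 (below the triangle threshold p ~ 1/n).


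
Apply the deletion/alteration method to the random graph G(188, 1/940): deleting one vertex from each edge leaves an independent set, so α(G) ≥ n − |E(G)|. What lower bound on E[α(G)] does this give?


E[|E(G)|] = C(188, 2)·p = 17578 · (1/940) = 187/10.
E[α(G)] ≥ n − E[|E(G)|] = 188 − 187/10 = 1693/10.
Numerically: ≈ 169.300.
(This is only a lower bound; the true E[α(G)] may be larger.)

E[α(G)] ≥ 1693/10 ≈ 169.300.


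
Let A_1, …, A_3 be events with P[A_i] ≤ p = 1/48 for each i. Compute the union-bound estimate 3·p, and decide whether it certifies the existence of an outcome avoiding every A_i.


Union bound: P[∪_{i=1}^{3} A_i] ≤ Σ_i P[A_i] ≤ 3·p = 3·(1/48) = 1/16.
Numerically: 1/16 ≈ 0.06250.
Is 1/16 < 1? YES.
Since P[∪ A_i] ≤ 1/16 < 1, the complement has P[∩ A_i^c] ≥ 1 − 1/16 = 15/16 > 0, so some outcome avoids every A_i.

3·p = 1/16 ≈ 0.06250; existence CERTIFIED by the union bound.


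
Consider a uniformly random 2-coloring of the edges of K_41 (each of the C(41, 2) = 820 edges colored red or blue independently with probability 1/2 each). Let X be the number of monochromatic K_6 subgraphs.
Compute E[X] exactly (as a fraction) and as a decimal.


Let X = Σ_S X_S over the C(41, 6) = 4496388 subsets S of size 6, where X_S = 1 if the K_6 on S is monochromatic.
For a fixed S, the K_6 on S has C(6, 2) = 15 edges. P[all 15 edges red] = (1/2)^15, and likewise for blue, so P[monochromatic] = 2·(1/2)^15 = 2^{1 − 15} = 1/16384.
By linearity of expectation: E[X] = C(41, 6) · 2^{1 − 15} = 4496388 · 1/16384 = 1124097/4096.
Numerically: E[X] ≈ 274.43774.

E[X] = C(41,6)·2^(1−C(6,2)) = 1124097/4096 ≈ 274.43774.


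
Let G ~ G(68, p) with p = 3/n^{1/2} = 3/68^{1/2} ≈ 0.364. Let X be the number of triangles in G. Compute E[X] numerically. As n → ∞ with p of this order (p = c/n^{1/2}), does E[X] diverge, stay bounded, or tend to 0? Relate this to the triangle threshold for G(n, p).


Number of potential triangles: C(68, 3) = 50116.
Each occurs with probability p³ ≈ (0.364)³ ≈ 4.81505e-02.
By linearity: E[X] = C(68, 3)·p³ ≈ 50116 · 4.81505e-02 ≈ 2413.108.
Since α = 1/2 < 1, p = c/n^{1/2} ≫ 1/n is above the triangle threshold p ~ 1/n. Asymptotically E[X] ~ (c³/6)·n^{3(1−α)} = (3³/6)·n^{1.5} → ∞; triangles are abundant w.h.p.

E[X] ≈ 2413.108; in regime p = Θ(1/n^{1/2}) E[X] diverges (above the triangle threshold p ~ 1/n).


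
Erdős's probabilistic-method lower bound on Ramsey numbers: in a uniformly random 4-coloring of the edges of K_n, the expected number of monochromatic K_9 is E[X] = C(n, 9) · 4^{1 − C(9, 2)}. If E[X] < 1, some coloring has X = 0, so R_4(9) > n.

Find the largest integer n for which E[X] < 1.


We need C(n, 9) · 4^{1 − 36} < 1, i.e. C(n, 9) < 4^{36 − 1} = 1180591620717411303424.
Check values of n near the boundary:
  n = 909: C(909, 9) = 1122169012923711463931; 1122169012923711463931 < 1180591620717411303424? YES
  n = 910: C(910, 9) = 1133378248346922788210; 1133378248346922788210 < 1180591620717411303424? YES
  n = 911: C(911, 9) = 1144686900492291197405; 1144686900492291197405 < 1180591620717411303424? YES
  n = 912: C(912, 9) = 1156095740032081475120; 1156095740032081475120 < 1180591620717411303424? YES
  n = 913: C(913, 9) = 1167605542753639808390; 1167605542753639808390 < 1180591620717411303424? YES
  n = 914: C(914, 9) = 1179217089587653905932; 1179217089587653905932 < 1180591620717411303424? YES
  n = 915: C(915, 9) = 1190931166636537885130; 1190931166636537885130 < 1180591620717411303424? NO
  n = 916: C(916, 9) = 1202748565202942340440; 1202748565202942340440 < 1180591620717411303424? NO
The largest n with C(n, 9) < 1180591620717411303424 is n = 914 (where E[X] = 294804272396913476483/295147905179352825856 ≈ 0.99884). Hence R_4(9) > 914, i.e. R_4(9) ≥ 915.

Largest n = 914; hence R_4(9) > 914.
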